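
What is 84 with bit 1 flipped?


84 ^ (1 << 1) = 84 ^ 2 = 86

86


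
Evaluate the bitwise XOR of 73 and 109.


0b1001001 ^ 0b1101101 = 0b100100 = 36

36


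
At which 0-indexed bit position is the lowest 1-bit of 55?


0b110111. Lowest set bit at position 0

0


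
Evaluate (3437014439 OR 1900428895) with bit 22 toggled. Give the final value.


Step 1: 3437014439 | 1900428895 = 4259233791
Step 2: 4259233791 ^ (1 << 22) = 4259233791 ^ 4194304 = 4255039487

4255039487


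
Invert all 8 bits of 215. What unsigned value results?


215 ^ 255 = 40

40


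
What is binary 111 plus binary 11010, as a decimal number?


111 + 11010 = 100001 = 33

33


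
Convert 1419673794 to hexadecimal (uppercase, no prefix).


1419673794 = 549E80C2 hex

549E80C2


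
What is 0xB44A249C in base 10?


B44A249C hex = 3024757916 decimal

3024757916


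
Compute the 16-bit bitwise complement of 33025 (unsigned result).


~0b1000000100000001 = 0b111111011111110 = 32510 (16-bit unsigned)

32510


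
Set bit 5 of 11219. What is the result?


11219 | (1 << 5) = 11219 | 32 = 11251

11251


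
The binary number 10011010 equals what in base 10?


10011010 in decimal = 154

154


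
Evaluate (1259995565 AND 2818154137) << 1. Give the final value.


Step 1: 1259995565 & 2818154137 = 51904649
Step 2: 51904649 << 1 = 103809298

103809298


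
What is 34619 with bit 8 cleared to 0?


34619 & ~(1 << 8) = 34363

34363


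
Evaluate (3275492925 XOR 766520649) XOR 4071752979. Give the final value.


Step 1: 3275492925 ^ 766520649 = 4002161524
Step 2: 4002161524 ^ 4071752979 = 473835111

473835111


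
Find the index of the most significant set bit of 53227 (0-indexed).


0b1100111111101011. Highest set bit at position 15

15


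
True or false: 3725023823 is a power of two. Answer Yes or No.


0b11011110000001110101101001001111. Multiple bits set => No

No


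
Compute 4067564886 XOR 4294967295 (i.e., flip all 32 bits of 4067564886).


4067564886 ^ 4294967295 = 227402409

227402409


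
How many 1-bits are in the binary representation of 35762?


0b1000101110110010 has 8 set bits

8


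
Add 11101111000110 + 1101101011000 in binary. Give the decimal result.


11101111000110 + 1101101011000 = 101011100011110 = 22302

22302


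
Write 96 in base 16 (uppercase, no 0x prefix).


96 = 60 hex

60


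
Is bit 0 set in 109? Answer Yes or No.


0b1101101, bit 0 = 1. Yes

Yes


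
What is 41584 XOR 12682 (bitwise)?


0b1010001001110000 ^ 0b11000110001010 = 0b1001001111111010 = 37882

37882


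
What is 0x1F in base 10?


1F hex = 31 decimal

31


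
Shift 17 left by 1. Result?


0b10001 << 1 = 0b100010 = 34

34


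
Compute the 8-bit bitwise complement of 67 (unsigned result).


~0b1000011 = 0b10111100 = 188 (8-bit unsigned)

188


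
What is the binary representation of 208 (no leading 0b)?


208 = 11010000 in binary

11010000


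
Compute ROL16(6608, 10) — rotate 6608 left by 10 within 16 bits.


Rotate 0b1100111010000 left by 10 (16-bit) = 0b100000001100111 = 16487

16487


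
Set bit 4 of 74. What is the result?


74 | (1 << 4) = 74 | 16 = 90

90


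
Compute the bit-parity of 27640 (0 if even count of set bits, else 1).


0b110101111111000 has 10 ones => parity 0

0


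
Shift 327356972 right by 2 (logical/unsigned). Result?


0b10011100000110001001000101100 >> 2 = 0b100111000001100010010001011 = 81839243

81839243


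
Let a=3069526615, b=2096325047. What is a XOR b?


3069526615 ^ 2096325047 = 3389400032

3389400032


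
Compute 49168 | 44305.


0b1100000000010000 | 0b1010110100010001 = 0b1110110100010001 = 60689

60689


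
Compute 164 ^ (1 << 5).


164 ^ (1 << 5) = 164 ^ 32 = 132

132


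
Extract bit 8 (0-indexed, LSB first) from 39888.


0b1001101111010000, position 8 = 1

1


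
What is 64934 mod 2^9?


64934 & 511 = 422

422


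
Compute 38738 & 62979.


0b1001011101010010 & 0b1111011000000011 = 0b1001011000000010 = 38402

38402


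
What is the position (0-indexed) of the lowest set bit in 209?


0b11010001. Lowest set bit at position 0

0


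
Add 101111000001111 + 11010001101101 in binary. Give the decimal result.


101111000001111 + 11010001101101 = 1001001001111100 = 37500

37500


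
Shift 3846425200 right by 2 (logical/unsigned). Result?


0b11100101010000111100101001110000 >> 2 = 0b111001010100001111001010011100 = 961606300

961606300


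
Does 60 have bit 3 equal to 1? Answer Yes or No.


0b111100, bit 3 = 1. Yes

Yes


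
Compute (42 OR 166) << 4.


Step 1: 42 | 166 = 174
Step 2: 174 << 4 = 2784

2784


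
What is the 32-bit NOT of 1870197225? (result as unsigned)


~0b1101111011110001111000111101001 = 0b10010000100001110000111000010110 = 2424770070 (32-bit unsigned)

2424770070


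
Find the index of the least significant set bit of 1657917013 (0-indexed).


0b1100010110100011100111001010101. Lowest set bit at position 0

0


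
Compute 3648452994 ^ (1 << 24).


3648452994 ^ (1 << 24) = 3648452994 ^ 16777216 = 3631675778

3631675778


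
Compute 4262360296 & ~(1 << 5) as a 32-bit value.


4262360296 & ~(1 << 5) = 4262360264

4262360264


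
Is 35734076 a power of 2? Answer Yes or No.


0b10001000010100001000111100. Multiple bits set => No

No


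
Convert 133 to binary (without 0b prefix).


133 = 10000101 in binary

10000101


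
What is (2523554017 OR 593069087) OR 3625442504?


Step 1: 2523554017 | 593069087 = 3078350079
Step 2: 3078350079 | 3625442504 = 4286577919

4286577919


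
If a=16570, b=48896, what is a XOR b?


16570 ^ 48896 = 65466

65466


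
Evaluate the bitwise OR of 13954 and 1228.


0b11011010000010 | 0b10011001100 = 0b11011011001110 = 14030

14030


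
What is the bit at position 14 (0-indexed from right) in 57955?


0b1110001001100011, position 14 = 1

1


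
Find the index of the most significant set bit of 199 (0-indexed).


0b11000111. Highest set bit at position 7

7


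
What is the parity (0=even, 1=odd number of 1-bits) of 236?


0b11101100 has 5 ones => parity 1

1


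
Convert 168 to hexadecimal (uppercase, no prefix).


168 = A8 hex

A8


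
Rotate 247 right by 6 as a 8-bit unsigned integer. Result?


Rotate 0b11110111 right by 6 (8-bit) = 0b11011111 = 223

223


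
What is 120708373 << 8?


0b111001100011101110100010101 << 8 = 0b11100110001110111010001010100000000 = 30901343488

30901343488


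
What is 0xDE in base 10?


DE hex = 222 decimal

222


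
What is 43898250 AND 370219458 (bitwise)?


0b10100111011101010110001010 & 0b10110000100010001100111000010 = 0b10000100010001000110000010 = 34673026

34673026


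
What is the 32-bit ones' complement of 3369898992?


3369898992 ^ 4294967295 = 925068303

925068303


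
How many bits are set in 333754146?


0b10011111001001010111100100010 has 15 set bits

15


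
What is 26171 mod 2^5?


26171 & 31 = 27

27


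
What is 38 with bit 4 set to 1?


38 | (1 << 4) = 38 | 16 = 54

54


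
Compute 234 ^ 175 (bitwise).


0b11101010 ^ 0b10101111 = 0b1000101 = 69

69


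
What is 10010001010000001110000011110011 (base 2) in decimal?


10010001010000001110000011110011 in decimal = 2436948211

2436948211


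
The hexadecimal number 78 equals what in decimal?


78 hex = 120 decimal

120


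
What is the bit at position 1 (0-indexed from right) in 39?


0b100111, position 1 = 1

1


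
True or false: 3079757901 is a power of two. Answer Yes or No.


0b10110111100100010110000001001101. Multiple bits set => No

No


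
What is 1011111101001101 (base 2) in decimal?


1011111101001101 in decimal = 48973

48973


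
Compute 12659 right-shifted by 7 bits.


0b11000101110011 >> 7 = 0b1100010 = 98

98


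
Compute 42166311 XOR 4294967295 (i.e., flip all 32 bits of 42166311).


42166311 ^ 4294967295 = 4252800984

4252800984


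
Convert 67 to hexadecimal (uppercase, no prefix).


67 = 43 hex

43


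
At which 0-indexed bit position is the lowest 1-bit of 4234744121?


0b11111100011010010001000100111001. Lowest set bit at position 0

0


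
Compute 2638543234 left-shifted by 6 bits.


0b10011101010001001111100110000010 << 6 = 0b10011101010001001111100110000010000000 = 168866766976

168866766976


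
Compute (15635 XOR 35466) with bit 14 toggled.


Step 1: 15635 ^ 35466 = 47001
Step 2: 47001 ^ (1 << 14) = 47001 ^ 16384 = 63385

63385


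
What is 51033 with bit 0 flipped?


51033 ^ (1 << 0) = 51033 ^ 1 = 51032

51032


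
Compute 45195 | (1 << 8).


45195 | (1 << 8) = 45195 | 256 = 45451

45451


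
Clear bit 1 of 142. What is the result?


142 & ~(1 << 1) = 140

140


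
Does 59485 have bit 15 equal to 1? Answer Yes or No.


0b1110100001011101, bit 15 = 1. Yes

Yes


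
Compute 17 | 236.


0b10001 | 0b11101100 = 0b11111101 = 253

253


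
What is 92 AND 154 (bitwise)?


0b1011100 & 0b10011010 = 0b11000 = 24

24


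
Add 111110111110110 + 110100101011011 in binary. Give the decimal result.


111110111110110 + 110100101011011 = 1110011101010001 = 59217

59217


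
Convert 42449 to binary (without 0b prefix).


42449 = 1010010111010001 in binary

1010010111010001


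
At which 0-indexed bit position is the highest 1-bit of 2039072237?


0b1111001100010011100010111101101. Highest set bit at position 30

30


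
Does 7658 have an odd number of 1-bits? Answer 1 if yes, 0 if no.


0b1110111101010 has 9 ones => parity 1

1


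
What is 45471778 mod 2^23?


45471778 & 8388607 = 3528738

3528738


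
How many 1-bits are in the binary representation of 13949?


0b11011001111101 has 10 set bits

10


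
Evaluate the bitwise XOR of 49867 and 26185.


0b1100001011001011 ^ 0b110011001001001 = 0b1010010010000010 = 42114

42114


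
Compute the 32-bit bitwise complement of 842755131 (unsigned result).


~0b110010001110110110110000111011 = 0b11001101110001001001001111000100 = 3452212164 (32-bit unsigned)

3452212164


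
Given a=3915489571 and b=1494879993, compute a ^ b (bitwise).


3915489571 ^ 1494879993 = 2960895962

2960895962


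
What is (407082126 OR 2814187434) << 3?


Step 1: 407082126 | 2814187434 = 3221198766
Step 2: 3221198766 << 3 = 25769590128

25769590128


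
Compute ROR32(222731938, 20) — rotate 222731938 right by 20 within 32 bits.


Rotate 0b1101010001101001111010100010 right by 20 (32-bit) = 0b1101001111010100010000011010100 = 1776951508

1776951508


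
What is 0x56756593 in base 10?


56756593 hex = 1450534291 decimal

1450534291


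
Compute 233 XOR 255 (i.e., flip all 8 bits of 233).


233 ^ 255 = 22

22


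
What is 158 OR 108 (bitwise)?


0b10011110 | 0b1101100 = 0b11111110 = 254

254


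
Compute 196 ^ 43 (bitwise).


0b11000100 ^ 0b101011 = 0b11101111 = 239

239


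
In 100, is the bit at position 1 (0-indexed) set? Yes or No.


0b1100100, bit 1 = 0. No

No


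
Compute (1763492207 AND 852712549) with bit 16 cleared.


Step 1: 1763492207 & 852712549 = 537935973
Step 2: 537935973 & ~(1 << 16) = 537935973

537935973


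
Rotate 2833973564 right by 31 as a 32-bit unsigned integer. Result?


Rotate 0b10101000111010110000000100111100 right by 31 (32-bit) = 0b1010001110101100000001001111001 = 1372979833

1372979833


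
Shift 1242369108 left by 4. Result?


0b1001010000011010000110001010100 << 4 = 0b10010100000110100001100010101000000 = 19877905728

19877905728


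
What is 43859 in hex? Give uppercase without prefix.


43859 = AB53 hex

AB53


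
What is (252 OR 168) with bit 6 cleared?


Step 1: 252 | 168 = 252
Step 2: 252 & ~(1 << 6) = 188

188


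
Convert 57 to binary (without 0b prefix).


57 = 111001 in binary

111001


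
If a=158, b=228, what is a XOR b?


158 ^ 228 = 122

122


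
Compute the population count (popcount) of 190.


0b10111110 has 6 set bits

6


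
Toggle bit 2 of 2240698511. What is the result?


2240698511 ^ (1 << 2) = 2240698511 ^ 4 = 2240698507

2240698507


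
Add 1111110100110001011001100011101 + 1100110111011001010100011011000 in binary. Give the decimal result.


1111110100110001011001100011101 + 1100110111011001010100011011000 = 11100101100001010101101111110101 = 3850722293

3850722293


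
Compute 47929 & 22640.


0b1011101100111001 & 0b101100001110000 = 0b1100000110000 = 6192

6192


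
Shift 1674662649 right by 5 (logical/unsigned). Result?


0b1100011110100010101001011111001 >> 5 = 0b11000111101000101010010111 = 52333207

52333207


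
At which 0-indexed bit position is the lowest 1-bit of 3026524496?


0b10110100011001010001100101010000. Lowest set bit at position 4

4


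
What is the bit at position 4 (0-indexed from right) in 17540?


0b100010010000100, position 4 = 0

0


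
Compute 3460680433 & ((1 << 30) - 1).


3460680433 & 1073741823 = 239454961

239454961


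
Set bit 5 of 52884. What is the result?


52884 | (1 << 5) = 52884 | 32 = 52916

52916


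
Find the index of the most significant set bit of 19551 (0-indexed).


0b100110001011111. Highest set bit at position 14

14


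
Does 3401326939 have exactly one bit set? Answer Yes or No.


0b11001010101111000010000101011011. Multiple bits set => No

No


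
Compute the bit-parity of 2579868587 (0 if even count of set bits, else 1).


0b10011001110001011010101110101011 has 18 ones => parity 0

0


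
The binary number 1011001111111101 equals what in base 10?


1011001111111101 in decimal = 46077

46077


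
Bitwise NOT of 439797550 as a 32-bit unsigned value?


~0b11010001101101100011100101110 = 0b11100101110010010011100011010001 = 3855169745 (32-bit unsigned)

3855169745


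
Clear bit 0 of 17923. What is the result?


17923 & ~(1 << 0) = 17922

17922


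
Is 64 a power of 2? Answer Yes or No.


0b1000000. Only one bit set => Yes

Yes


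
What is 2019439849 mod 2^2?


2019439849 & 3 = 1

1


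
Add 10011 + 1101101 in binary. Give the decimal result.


10011 + 1101101 = 10000000 = 128

128


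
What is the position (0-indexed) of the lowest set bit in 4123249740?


0b11110101110000111100110001001100. Lowest set bit at position 2

2


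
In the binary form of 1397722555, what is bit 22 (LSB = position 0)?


0b1010011010011111000110110111011, position 22 = 1

1


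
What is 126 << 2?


0b1111110 << 2 = 0b111111000 = 504

504


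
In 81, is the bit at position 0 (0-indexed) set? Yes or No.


0b1010001, bit 0 = 1. Yes

Yes


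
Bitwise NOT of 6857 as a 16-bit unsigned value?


~0b1101011001001 = 0b1110010100110110 = 58678 (16-bit unsigned)

58678


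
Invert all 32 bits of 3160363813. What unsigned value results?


3160363813 ^ 4294967295 = 1134603482

1134603482


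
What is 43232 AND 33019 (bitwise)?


0b1010100011100000 & 0b1000000011111011 = 0b1000000011100000 = 32992

32992


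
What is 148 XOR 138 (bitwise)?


0b10010100 ^ 0b10001010 = 0b11110 = 30

30


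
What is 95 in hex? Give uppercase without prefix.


95 = 5F hex

5F


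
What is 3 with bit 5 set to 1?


3 | (1 << 5) = 3 | 32 = 35

35


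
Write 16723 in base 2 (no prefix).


16723 = 100000101010011 in binary

100000101010011


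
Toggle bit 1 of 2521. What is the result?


2521 ^ (1 << 1) = 2521 ^ 2 = 2523

2523


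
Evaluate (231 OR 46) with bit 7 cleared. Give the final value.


Step 1: 231 | 46 = 239
Step 2: 239 & ~(1 << 7) = 111

111


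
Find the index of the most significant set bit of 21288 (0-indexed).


0b101001100101000. Highest set bit at position 14

14


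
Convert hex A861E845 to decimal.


A861E845 hex = 2824988741 decimal

2824988741


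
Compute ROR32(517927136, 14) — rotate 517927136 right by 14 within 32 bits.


Rotate 0b11110110111101111000011100000 right by 14 (32-bit) = 0b11000011100000000111101101111011 = 3279977339

3279977339


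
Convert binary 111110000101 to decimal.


111110000101 in decimal = 3973

3973


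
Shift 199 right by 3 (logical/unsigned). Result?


0b11000111 >> 3 = 0b11000 = 24

24


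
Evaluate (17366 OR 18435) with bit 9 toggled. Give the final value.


Step 1: 17366 | 18435 = 19415
Step 2: 19415 ^ (1 << 9) = 19415 ^ 512 = 18903

18903


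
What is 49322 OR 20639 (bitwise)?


0b1100000010101010 | 0b101000010011111 = 0b1101000010111111 = 53439

53439


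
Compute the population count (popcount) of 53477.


0b1101000011100101 has 8 set bits

8


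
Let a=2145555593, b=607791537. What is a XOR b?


2145555593 ^ 607791537 = 1540930872

1540930872


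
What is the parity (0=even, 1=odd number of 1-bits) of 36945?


0b1001000001010001 has 5 ones => parity 1

1


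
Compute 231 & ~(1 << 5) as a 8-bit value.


231 & ~(1 << 5) = 199

199


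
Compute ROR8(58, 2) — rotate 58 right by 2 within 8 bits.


Rotate 0b111010 right by 2 (8-bit) = 0b10001110 = 142

142


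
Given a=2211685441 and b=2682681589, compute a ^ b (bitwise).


2211685441 ^ 2682681589 = 473291956

473291956


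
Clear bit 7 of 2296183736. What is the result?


2296183736 & ~(1 << 7) = 2296183608

2296183608


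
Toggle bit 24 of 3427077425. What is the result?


3427077425 ^ (1 << 24) = 3427077425 ^ 16777216 = 3443854641

3443854641


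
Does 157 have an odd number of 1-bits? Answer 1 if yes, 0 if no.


0b10011101 has 5 ones => parity 1

1


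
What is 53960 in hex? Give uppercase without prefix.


53960 = D2C8 hex

D2C8


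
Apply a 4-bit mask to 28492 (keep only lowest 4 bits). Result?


28492 & 15 = 12

12


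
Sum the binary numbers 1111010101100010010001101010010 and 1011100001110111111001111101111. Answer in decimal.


1111010101100010010001101010010 + 1011100001110111111001111101111 = 11010110111011010001011101000001 = 3605862209

3605862209


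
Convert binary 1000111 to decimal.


1000111 in decimal = 71

71


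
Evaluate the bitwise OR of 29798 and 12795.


0b111010001100110 | 0b11000111111011 = 0b111010111111111 = 30207

30207


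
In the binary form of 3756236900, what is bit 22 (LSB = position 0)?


0b11011111111000111010000001100100, position 22 = 1

1


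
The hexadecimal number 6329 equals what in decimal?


6329 hex = 25385 decimal

25385


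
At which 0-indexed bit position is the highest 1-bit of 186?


0b10111010. Highest set bit at position 7

7


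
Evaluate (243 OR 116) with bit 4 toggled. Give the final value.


Step 1: 243 | 116 = 247
Step 2: 247 ^ (1 << 4) = 247 ^ 16 = 231

231


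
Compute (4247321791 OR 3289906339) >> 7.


Step 1: 4247321791 | 3289906339 = 4248829119
Step 2: 4248829119 >> 7 = 33193977

33193977


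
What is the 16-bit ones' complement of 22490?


22490 ^ 65535 = 43045

43045


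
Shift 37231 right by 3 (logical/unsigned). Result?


0b1001000101101111 >> 3 = 0b1001000101101 = 4653

4653


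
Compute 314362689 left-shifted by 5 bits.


0b10010101111001100101101000001 << 5 = 0b1001010111100110010110100000100000 = 10059606048

10059606048


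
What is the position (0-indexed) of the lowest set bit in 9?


0b1001. Lowest set bit at position 0

0


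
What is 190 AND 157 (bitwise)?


0b10111110 & 0b10011101 = 0b10011100 = 156

156


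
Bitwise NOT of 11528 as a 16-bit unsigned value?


~0b10110100001000 = 0b1101001011110111 = 54007 (16-bit unsigned)

54007


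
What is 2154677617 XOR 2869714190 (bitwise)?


0b10000000011011011100010101110001 ^ 0b10101011000011000101110100001110 = 0b101011011000011001100001111111 = 727816319

727816319


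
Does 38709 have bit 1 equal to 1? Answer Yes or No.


0b1001011100110101, bit 1 = 0. No

No


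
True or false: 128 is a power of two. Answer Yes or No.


0b10000000. Only one bit set => Yes

Yes


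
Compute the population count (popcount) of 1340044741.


0b1001111110111110111010111000101 has 21 set bits

21


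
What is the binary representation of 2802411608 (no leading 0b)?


2802411608 = 10100111000010010110100001011000 in binary

10100111000010010110100001011000


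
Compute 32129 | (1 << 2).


32129 | (1 << 2) = 32129 | 4 = 32133

32133


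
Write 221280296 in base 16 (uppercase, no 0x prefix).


221280296 = D307828 hex

D307828


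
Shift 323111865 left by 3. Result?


0b10011010000100100101110111001 << 3 = 0b10011010000100100101110111001000 = 2584894920

2584894920


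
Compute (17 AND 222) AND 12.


Step 1: 17 & 222 = 16
Step 2: 16 & 12 = 0

0


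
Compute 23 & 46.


0b10111 & 0b101110 = 0b110 = 6

6


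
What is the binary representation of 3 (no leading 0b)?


3 = 11 in binary

11


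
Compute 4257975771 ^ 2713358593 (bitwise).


0b11111101110010111000110111011011 ^ 0b10100001101110101001000100000001 = 0b1011100011100010001110011011010 = 1550916826

1550916826


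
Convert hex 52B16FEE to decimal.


52B16FEE hex = 1387360238 decimal

1387360238


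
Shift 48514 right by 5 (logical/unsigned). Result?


0b1011110110000010 >> 5 = 0b10111101100 = 1516

1516


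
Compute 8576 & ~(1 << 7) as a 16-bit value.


8576 & ~(1 << 7) = 8448

8448


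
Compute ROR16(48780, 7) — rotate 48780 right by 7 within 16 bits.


Rotate 0b1011111010001100 right by 7 (16-bit) = 0b1100101111101 = 6525

6525


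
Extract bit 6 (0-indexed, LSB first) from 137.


0b10001001, position 6 = 0

0


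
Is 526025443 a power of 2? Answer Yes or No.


0b11111010110101000001011100011. Multiple bits set => No

No


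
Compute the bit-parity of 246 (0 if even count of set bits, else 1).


0b11110110 has 6 ones => parity 0

0


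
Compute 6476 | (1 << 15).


6476 | (1 << 15) = 6476 | 32768 = 39244

39244


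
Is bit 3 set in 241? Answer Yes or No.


0b11110001, bit 3 = 0. No

No


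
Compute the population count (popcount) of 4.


0b100 has 1 set bits

1


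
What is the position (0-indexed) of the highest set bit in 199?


0b11000111. Highest set bit at position 7

7


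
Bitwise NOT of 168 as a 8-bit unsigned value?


~0b10101000 = 0b1010111 = 87 (8-bit unsigned)

87


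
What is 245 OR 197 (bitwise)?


0b11110101 | 0b11000101 = 0b11110101 = 245

245


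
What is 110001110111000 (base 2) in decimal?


110001110111000 in decimal = 25528

25528


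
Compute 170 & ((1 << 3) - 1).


170 & 7 = 2

2


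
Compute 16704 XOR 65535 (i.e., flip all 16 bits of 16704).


16704 ^ 65535 = 48831

48831


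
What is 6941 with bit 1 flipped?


6941 ^ (1 << 1) = 6941 ^ 2 = 6943

6943


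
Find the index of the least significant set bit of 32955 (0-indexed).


0b1000000010111011. Lowest set bit at position 0

0


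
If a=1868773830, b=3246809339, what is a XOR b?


1868773830 ^ 3246809339 = 2934266173

2934266173


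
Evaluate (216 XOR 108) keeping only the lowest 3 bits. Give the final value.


Step 1: 216 ^ 108 = 180
Step 2: 180 & 7 = 4

4


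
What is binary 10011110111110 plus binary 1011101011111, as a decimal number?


10011110111110 + 1011101011111 = 11111100011101 = 16157

16157


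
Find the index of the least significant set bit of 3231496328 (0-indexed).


0b11000000100111001011100010001000. Lowest set bit at position 3

3


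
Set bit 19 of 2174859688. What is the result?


2174859688 | (1 << 19) = 2174859688 | 524288 = 2175383976

2175383976


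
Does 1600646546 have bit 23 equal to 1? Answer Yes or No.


0b1011111011001111110110110010010, bit 23 = 0. No

No


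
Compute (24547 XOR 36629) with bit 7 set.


Step 1: 24547 ^ 36629 = 53494
Step 2: 53494 | (1 << 7) = 53494 | 128 = 53494

53494


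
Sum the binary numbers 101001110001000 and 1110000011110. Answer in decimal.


101001110001000 + 1110000011110 = 110111110100110 = 28582

28582


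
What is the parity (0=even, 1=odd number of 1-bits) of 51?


0b110011 has 4 ones => parity 0

0


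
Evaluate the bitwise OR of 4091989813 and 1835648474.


0b11110011111001101100111100110101 | 0b1101101011010011100010111011010 = 0b11111111111011111100111111111111 = 4293906431

4293906431


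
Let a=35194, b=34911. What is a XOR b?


35194 ^ 34911 = 293

293


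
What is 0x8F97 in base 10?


8F97 hex = 36759 decimal

36759


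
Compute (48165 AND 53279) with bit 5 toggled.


Step 1: 48165 & 53279 = 36869
Step 2: 36869 ^ (1 << 5) = 36869 ^ 32 = 36901

36901


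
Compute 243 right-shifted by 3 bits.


0b11110011 >> 3 = 0b11110 = 30

30


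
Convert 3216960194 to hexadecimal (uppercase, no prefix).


3216960194 = BFBEEAC2 hex

BFBEEAC2


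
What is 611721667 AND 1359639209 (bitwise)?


0b100100011101100010000111000011 & 0b1010001000010100111001010101001 = 0b100010000010000001 = 139393

139393


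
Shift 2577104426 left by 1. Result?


0b10011001100110110111111000101010 << 1 = 0b100110011001101101111110001010100 = 5154208852

5154208852


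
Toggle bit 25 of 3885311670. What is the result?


3885311670 ^ (1 << 25) = 3885311670 ^ 33554432 = 3851757238

3851757238


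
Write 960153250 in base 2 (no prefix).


960153250 = 111001001110101100011010100010 in binary

111001001110101100011010100010


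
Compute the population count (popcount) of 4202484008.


0b11111010011111001101000100101000 has 17 set bits

17


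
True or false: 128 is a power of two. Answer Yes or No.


0b10000000. Only one bit set => Yes

Yes


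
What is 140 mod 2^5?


140 & 31 = 12

12


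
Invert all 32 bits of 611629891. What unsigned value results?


611629891 ^ 4294967295 = 3683337404

3683337404


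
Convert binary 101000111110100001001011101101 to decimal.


101000111110100001001011101101 in decimal = 687477485

687477485


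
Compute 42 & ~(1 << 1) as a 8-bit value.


42 & ~(1 << 1) = 40

40


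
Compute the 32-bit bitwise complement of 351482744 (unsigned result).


~0b10100111100110011001101111000 = 0b11101011000011001100110010000111 = 3943484551 (32-bit unsigned)

3943484551


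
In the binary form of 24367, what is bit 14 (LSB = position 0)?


0b101111100101111, position 14 = 1

1


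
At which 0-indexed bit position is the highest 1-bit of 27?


0b11011. Highest set bit at position 4

4


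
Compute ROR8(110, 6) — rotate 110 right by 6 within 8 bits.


Rotate 0b1101110 right by 6 (8-bit) = 0b10111001 = 185

185


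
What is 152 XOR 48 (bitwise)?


0b10011000 ^ 0b110000 = 0b10101000 = 168

168


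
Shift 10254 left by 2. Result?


0b10100000001110 << 2 = 0b1010000000111000 = 41016

41016


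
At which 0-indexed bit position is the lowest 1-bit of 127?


0b1111111. Lowest set bit at position 0

0


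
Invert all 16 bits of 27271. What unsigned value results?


27271 ^ 65535 = 38264

38264


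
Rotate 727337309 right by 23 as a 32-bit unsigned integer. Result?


Rotate 0b101011010110100100100101011101 right by 23 (32-bit) = 0b10110100100100101011101001010110 = 3029514838

3029514838


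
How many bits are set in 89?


0b1011001 has 4 set bits

4


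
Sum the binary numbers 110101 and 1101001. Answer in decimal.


110101 + 1101001 = 10011110 = 158

158


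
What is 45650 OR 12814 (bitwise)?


0b1011001001010010 | 0b11001000001110 = 0b1011001001011110 = 45662

45662


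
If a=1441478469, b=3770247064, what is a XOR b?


1441478469 ^ 3770247064 = 3042070749

3042070749


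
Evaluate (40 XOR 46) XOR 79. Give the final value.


Step 1: 40 ^ 46 = 6
Step 2: 6 ^ 79 = 73

73


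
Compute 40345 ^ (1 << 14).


40345 ^ (1 << 14) = 40345 ^ 16384 = 56729

56729


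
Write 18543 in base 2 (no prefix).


18543 = 100100001101111 in binary

100100001101111


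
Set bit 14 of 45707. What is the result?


45707 | (1 << 14) = 45707 | 16384 = 62091

62091


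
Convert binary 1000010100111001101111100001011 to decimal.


1000010100111001101111100001011 in decimal = 1117576971

1117576971


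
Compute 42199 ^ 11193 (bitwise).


0b1010010011010111 ^ 0b10101110111001 = 0b1000111101101110 = 36718

36718


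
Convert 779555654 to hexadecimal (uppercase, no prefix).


779555654 = 2E771346 hex

2E771346


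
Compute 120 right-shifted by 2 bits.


0b1111000 >> 2 = 0b11110 = 30

30


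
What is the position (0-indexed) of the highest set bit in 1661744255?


0b1100011000011000011010001111111. Highest set bit at position 30

30


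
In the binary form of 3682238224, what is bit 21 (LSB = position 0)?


0b11011011011110100111111100010000, position 21 = 1

1


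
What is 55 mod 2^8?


55 & 255 = 55

55


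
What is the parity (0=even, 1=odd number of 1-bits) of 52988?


0b1100111011111100 has 11 ones => parity 1

1


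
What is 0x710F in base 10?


710F hex = 28943 decimal

28943


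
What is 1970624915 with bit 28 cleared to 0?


1970624915 & ~(1 << 28) = 1702189459

1702189459


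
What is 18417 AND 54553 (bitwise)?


0b100011111110001 & 0b1101010100011001 = 0b100010100010001 = 17681

17681


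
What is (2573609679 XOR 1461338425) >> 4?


Step 1: 2573609679 ^ 1461338425 = 3464260598
Step 2: 3464260598 >> 4 = 216516287

216516287


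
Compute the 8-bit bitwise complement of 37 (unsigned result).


~0b100101 = 0b11011010 = 218 (8-bit unsigned)

218


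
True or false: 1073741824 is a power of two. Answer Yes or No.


0b1000000000000000000000000000000. Only one bit set => Yes

Yes


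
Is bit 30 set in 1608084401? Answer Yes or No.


0b1011111110110010110101110110001, bit 30 = 1. Yes

Yes


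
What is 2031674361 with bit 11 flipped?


2031674361 ^ (1 << 11) = 2031674361 ^ 2048 = 2031676409

2031676409


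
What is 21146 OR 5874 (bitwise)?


0b101001010011010 | 0b1011011110010 = 0b101011011111010 = 22266

22266


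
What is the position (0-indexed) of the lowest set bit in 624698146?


0b100101001111000010001100100010. Lowest set bit at position 1

1


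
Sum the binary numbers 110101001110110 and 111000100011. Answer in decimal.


110101001110110 + 111000100011 = 111100010011001 = 30873

30873


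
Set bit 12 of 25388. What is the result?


25388 | (1 << 12) = 25388 | 4096 = 29484

29484


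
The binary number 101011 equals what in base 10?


101011 in decimal = 43

43


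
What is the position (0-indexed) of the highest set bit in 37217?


0b1001000101100001. Highest set bit at position 15

15


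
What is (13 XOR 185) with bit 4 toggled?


Step 1: 13 ^ 185 = 180
Step 2: 180 ^ (1 << 4) = 180 ^ 16 = 164

164


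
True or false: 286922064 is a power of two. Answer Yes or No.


0b10001000110100001010101010000. Multiple bits set => No

No


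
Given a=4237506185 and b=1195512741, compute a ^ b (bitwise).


4237506185 ^ 1195512741 = 3151045932

3151045932


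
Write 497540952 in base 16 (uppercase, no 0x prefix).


497540952 = 1DA7DF58 hex

1DA7DF58


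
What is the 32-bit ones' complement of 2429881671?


2429881671 ^ 4294967295 = 1865085624

1865085624


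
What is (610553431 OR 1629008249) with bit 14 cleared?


Step 1: 610553431 | 1629008249 = 1702690687
Step 2: 1702690687 & ~(1 << 14) = 1702674303

1702674303


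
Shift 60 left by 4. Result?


0b111100 << 4 = 0b1111000000 = 960

960


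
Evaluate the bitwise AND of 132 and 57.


0b10000100 & 0b111001 = 0b0 = 0

0


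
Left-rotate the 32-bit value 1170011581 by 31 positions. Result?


Rotate 0b1000101101111001111010110111101 left by 31 (32-bit) = 0b10100010110111100111101011011110 = 2732489438

2732489438


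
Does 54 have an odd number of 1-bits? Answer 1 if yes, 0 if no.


0b110110 has 4 ones => parity 0

0


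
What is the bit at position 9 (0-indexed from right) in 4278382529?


0b11111111000000101110111111000001, position 9 = 1

1


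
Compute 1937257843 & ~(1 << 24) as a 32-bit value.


1937257843 & ~(1 << 24) = 1920480627

1920480627


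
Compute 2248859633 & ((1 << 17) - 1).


2248859633 & 131071 = 57329

57329


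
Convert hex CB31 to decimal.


CB31 hex = 52017 decimal

52017


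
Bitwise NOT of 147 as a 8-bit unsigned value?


~0b10010011 = 0b1101100 = 108 (8-bit unsigned)

108


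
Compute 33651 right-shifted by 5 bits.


0b1000001101110011 >> 5 = 0b10000011011 = 1051

1051


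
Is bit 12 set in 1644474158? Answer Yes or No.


0b1100010000001001010111100101110, bit 12 = 0. No

No


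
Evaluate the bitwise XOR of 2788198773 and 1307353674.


0b10100110001100001000100101110101 ^ 0b1001101111011001010001001001010 = 0b11101011110111000010101100111111 = 3957074751

3957074751


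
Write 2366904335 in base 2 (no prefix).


2366904335 = 10001101000101000001100000001111 in binary

10001101000101000001100000001111


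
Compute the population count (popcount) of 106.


0b1101010 has 4 set bits

4


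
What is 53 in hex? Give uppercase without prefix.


53 = 35 hex

35


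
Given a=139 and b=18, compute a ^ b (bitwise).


139 ^ 18 = 153

153


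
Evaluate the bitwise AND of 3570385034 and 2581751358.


0b11010100110011111100000010001010 & 0b10011001111000100110011000111110 = 0b10010000110000100100000000001010 = 2428649482

2428649482


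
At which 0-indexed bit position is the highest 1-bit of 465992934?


0b11011110001100111110011100110. Highest set bit at position 28

28


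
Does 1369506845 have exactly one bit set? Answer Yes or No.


0b1010001101000010000010000011101. Multiple bits set => No

No


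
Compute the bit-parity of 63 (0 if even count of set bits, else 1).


0b111111 has 6 ones => parity 0

0


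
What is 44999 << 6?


0b1010111111000111 << 6 = 0b1010111111000111000000 = 2879936

2879936


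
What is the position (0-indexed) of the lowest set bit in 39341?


0b1001100110101101. Lowest set bit at position 0

0


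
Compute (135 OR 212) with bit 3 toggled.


Step 1: 135 | 212 = 215
Step 2: 215 ^ (1 << 3) = 215 ^ 8 = 223

223


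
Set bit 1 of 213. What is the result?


213 | (1 << 1) = 213 | 2 = 215

215


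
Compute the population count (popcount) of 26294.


0b110011010110110 has 9 set bits

9


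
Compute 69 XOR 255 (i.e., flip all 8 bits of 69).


69 ^ 255 = 186

186


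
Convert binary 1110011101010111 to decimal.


1110011101010111 in decimal = 59223

59223


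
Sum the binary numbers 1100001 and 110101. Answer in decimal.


1100001 + 110101 = 10010110 = 150

150


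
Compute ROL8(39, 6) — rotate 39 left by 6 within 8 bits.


Rotate 0b100111 left by 6 (8-bit) = 0b11001001 = 201

201


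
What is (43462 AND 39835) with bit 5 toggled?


Step 1: 43462 & 39835 = 35202
Step 2: 35202 ^ (1 << 5) = 35202 ^ 32 = 35234

35234


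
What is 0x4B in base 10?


4B hex = 75 decimal

75


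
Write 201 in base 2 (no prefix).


201 = 11001001 in binary

11001001


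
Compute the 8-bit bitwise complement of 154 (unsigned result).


~0b10011010 = 0b1100101 = 101 (8-bit unsigned)

101


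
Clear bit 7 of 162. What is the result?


162 & ~(1 << 7) = 34

34


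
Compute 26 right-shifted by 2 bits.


0b11010 >> 2 = 0b110 = 6

6


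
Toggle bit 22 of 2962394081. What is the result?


2962394081 ^ (1 << 22) = 2962394081 ^ 4194304 = 2966588385

2966588385


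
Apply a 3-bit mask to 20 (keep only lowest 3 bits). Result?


20 & 7 = 4

4


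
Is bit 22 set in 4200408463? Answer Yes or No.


0b11111010010111010010010110001111, bit 22 = 1. Yes

Yes


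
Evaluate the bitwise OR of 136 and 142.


0b10001000 | 0b10001110 = 0b10001110 = 142

142


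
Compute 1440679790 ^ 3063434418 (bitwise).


0b1010101110111110000011101101110 ^ 0b10110110100110000100110010110010 = 0b11100011010001110100101111011100 = 3813100508

3813100508


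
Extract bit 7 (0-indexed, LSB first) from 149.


0b10010101, position 7 = 1

1


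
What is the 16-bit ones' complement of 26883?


26883 ^ 65535 = 38652

38652


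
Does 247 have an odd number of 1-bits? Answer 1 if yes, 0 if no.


0b11110111 has 7 ones => parity 1

1


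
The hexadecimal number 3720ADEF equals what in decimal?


3720ADEF hex = 924888559 decimal

924888559


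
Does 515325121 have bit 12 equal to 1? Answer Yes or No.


0b11110101101110011110011000001, bit 12 = 1. Yes

Yes


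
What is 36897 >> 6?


0b1001000000100001 >> 6 = 0b1001000000 = 576

576


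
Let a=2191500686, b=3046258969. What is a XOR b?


2191500686 ^ 3046258969 = 923638935

923638935


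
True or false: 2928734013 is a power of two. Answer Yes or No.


0b10101110100100001110111100111101. Multiple bits set => No

No


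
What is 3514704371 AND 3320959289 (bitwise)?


0b11010001011111100010000111110011 & 0b11000101111100011101000100111001 = 0b11000001011100000000000100110001 = 3245343025

3245343025


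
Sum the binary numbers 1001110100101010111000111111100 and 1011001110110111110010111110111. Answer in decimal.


1001110100101010111000111111100 + 1011001110110111110010111110111 = 10101000011100010101011111110011 = 2826000371

2826000371


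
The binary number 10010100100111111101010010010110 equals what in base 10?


10010100100111111101010010010110 in decimal = 2493502614

2493502614


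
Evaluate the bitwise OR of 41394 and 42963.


0b1010000110110010 | 0b1010011111010011 = 0b1010011111110011 = 42995

42995


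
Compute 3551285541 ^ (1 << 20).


3551285541 ^ (1 << 20) = 3551285541 ^ 1048576 = 3552334117

3552334117


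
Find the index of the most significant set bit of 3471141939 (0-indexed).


0b11001110111001010110110000110011. Highest set bit at position 31

31


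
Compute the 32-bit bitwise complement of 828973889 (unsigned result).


~0b110001011010010010001101000001 = 0b11001110100101101101110010111110 = 3465993406 (32-bit unsigned)

3465993406


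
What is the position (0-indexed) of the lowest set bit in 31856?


0b111110001110000. Lowest set bit at position 4

4


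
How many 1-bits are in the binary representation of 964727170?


0b111001100000001001000110000010 has 10 set bits

10


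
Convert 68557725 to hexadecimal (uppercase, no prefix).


68557725 = 4161B9D hex

4161B9D


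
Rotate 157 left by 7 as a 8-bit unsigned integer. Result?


Rotate 0b10011101 left by 7 (8-bit) = 0b11001110 = 206

206


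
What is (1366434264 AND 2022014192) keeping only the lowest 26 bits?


Step 1: 1366434264 & 2022014192 = 1342185680
Step 2: 1342185680 & 67108863 = 8400

8400


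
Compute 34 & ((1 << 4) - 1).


34 & 15 = 2

2


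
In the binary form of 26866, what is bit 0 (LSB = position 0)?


0b110100011110010, position 0 = 0

0
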